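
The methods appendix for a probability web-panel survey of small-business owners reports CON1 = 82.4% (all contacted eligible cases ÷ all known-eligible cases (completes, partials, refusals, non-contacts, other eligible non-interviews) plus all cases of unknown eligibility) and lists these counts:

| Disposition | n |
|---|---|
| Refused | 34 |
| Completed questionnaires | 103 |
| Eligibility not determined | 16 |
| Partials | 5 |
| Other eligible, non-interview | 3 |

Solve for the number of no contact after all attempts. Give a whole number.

Numerator → 103 + 5 + 34 + 3 = 145
CON1 = 145 / D = 0.824
D = 145 / 0.824 = 176.0
Remaining denominator categories sum to 161
no contact after all attempts = 176.0 − 161 ≈ 15

15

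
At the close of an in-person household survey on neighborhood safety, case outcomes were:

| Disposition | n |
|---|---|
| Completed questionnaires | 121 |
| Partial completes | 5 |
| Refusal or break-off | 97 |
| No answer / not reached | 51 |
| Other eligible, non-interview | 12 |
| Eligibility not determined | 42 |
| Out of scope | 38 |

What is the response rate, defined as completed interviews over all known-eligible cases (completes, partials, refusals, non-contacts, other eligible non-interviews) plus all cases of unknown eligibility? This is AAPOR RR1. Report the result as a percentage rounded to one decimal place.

Num = 121
Base = 121 + 5 + 97 + 51 + 12 + 42 = 328
RR1 = 121 / 328 = 0.3689

36.9%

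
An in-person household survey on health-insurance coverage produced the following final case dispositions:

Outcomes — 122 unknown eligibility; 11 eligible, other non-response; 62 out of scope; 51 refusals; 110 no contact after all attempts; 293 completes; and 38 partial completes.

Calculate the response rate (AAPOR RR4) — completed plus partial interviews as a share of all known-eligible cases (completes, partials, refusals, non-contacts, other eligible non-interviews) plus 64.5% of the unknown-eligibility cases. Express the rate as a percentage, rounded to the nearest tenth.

56.9%

Top → 293 + 38 = 331
Eligible (known) → 293 + 38 + 51 + 110 + 11 = 503
Estimated eligible among unknowns → 0.6450 × 122 = 78.69
Base → 503 + 78.69 = 581.69
RR4 = 331 / 581.69 = 0.5690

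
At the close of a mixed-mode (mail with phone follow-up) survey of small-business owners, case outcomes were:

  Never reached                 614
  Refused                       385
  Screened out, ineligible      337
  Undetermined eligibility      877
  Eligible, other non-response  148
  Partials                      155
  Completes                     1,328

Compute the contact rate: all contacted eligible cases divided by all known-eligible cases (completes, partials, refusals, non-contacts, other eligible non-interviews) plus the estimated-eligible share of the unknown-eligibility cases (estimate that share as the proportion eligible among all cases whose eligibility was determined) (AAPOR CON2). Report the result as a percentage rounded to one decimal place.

59.2%

Num → 1328 + 155 + 385 + 148 = 2016
Determined eligible → 1328 + 155 + 385 + 614 + 148 = 2630
e = 2630 / (2630 + 337) = 2630 / 2967 = 0.8864
Estimated eligible among unknowns → 0.8864 × 877 = 777.37
Base → 2630 + 777.37 = 3407.37
CON2 = 2016 / 3407.37 = 0.5917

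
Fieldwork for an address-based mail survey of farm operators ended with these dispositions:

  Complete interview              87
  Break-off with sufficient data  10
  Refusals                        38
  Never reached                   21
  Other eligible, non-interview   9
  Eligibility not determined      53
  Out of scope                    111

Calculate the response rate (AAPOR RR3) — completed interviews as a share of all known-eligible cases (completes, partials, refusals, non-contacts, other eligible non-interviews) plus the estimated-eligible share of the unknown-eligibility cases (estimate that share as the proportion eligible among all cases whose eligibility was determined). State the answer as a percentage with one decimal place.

Top = 87
Determined eligible = 87 + 10 + 38 + 21 + 9 = 165
e = 165 / (165 + 111) = 165 / 276 = 0.5978
Estimated eligible among unknowns = 0.5978 × 53 = 31.68
Base = 165 + 31.68 = 196.68
RR3 = 87 / 196.68 = 0.4423

44.2%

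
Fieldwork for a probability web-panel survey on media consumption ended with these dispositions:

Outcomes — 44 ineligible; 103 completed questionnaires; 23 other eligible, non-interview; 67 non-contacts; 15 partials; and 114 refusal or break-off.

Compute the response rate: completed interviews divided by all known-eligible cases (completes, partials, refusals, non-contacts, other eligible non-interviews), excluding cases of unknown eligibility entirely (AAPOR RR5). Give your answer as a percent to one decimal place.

Num = 103
Denominator = 103 + 15 + 114 + 67 + 23 = 322
RR5 = 103 / 322 = 0.3199

32.0%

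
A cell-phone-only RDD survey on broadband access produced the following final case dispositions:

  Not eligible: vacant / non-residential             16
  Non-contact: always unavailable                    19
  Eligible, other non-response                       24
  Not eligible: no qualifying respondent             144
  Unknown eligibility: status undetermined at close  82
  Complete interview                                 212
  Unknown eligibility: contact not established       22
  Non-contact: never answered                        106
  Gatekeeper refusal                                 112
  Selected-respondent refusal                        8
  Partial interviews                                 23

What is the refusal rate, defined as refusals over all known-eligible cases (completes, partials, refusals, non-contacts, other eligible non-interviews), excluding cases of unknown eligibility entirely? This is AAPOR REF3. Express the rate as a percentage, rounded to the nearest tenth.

23.8%

Refusals = 112 + 8 = 120
Non-contacts = 106 + 19 = 125
Unknown if eligible = 22 + 82 = 104
Ineligible = 144 + 16 = 160
Top = 120
Base = 212 + 23 + 120 + 125 + 24 = 504
REF3 = 120 / 504 = 0.2381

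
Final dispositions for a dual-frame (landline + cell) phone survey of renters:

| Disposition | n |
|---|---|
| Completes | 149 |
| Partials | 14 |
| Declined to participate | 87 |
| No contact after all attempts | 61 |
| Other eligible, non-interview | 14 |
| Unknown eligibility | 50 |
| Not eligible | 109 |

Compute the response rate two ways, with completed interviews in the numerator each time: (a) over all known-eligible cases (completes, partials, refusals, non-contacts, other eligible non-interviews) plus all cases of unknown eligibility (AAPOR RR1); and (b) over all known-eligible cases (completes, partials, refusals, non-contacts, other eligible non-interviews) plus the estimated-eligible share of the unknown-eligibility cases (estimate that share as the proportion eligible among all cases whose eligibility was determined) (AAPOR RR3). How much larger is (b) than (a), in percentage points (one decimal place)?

Numerator = 149
Base = 149 + 14 + 87 + 61 + 14 + 50 = 375
RR1 = 149 / 375 = 0.3973
Eligible (known) = 149 + 14 + 87 + 61 + 14 = 325
e = 325 / (325 + 109) = 325 / 434 = 0.7488
Eligible share of unknowns = 0.7488 × 50 = 37.44
Base = 325 + 37.44 = 362.44
RR3 = 149 / 362.44 = 0.4111
Difference = 41.11 − 39.73 = 1.38 percentage points

1.4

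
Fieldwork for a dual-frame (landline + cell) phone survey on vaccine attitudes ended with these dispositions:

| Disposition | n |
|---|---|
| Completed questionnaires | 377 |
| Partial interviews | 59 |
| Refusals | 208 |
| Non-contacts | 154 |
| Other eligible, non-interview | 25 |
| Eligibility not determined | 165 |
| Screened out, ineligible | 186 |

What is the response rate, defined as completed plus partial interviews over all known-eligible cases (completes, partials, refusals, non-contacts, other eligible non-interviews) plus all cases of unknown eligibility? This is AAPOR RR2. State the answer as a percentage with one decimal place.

44.1%

Top: 377 + 59 = 436
Denominator: 377 + 59 + 208 + 154 + 25 + 165 = 988
RR2 = 436 / 988 = 0.4413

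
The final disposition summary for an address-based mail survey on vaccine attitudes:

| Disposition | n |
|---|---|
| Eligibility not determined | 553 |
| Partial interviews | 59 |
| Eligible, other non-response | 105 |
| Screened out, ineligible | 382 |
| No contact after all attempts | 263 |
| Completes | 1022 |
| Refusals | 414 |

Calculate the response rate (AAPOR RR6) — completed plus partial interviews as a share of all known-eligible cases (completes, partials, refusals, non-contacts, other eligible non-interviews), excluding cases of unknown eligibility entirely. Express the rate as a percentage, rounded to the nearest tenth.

58.0%

Num = 1022 + 59 = 1081
Base = 1022 + 59 + 414 + 263 + 105 = 1863
RR6 = 1081 / 1863 = 0.5802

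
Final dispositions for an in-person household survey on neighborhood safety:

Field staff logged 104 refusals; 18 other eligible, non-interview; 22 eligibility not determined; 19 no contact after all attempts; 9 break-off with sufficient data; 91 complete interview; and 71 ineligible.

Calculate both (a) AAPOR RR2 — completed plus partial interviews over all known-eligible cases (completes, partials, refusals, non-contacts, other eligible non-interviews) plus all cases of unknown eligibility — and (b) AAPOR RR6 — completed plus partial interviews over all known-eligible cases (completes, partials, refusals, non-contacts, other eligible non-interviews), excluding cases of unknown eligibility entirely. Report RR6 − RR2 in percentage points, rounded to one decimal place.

3.5

Numerator → 91 + 9 = 100
Base → 91 + 9 + 104 + 19 + 18 + 22 = 263
RR2 = 100 / 263 = 0.3802
Base → 91 + 9 + 104 + 19 + 18 = 241
RR6 = 100 / 241 = 0.4149
Difference = 41.49 − 38.02 = 3.47 percentage points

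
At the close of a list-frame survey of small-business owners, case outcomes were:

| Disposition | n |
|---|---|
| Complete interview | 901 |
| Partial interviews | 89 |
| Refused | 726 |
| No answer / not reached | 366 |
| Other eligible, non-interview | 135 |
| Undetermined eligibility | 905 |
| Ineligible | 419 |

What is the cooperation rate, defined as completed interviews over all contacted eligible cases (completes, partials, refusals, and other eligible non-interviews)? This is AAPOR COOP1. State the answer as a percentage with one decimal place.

Numerator: 901
Denom: 901 + 89 + 726 + 135 = 1851
COOP1 = 901 / 1851 = 0.4868

48.7%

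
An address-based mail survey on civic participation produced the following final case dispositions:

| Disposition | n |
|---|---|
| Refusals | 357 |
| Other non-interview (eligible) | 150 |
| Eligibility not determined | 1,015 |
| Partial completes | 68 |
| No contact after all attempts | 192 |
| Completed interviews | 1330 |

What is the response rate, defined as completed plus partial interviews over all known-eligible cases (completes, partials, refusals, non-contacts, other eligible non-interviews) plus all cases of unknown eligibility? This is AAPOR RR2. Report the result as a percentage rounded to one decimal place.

Top = 1330 + 68 = 1398
Denom = 1330 + 68 + 357 + 192 + 150 + 1015 = 3112
RR2 = 1398 / 3112 = 0.4492

44.9%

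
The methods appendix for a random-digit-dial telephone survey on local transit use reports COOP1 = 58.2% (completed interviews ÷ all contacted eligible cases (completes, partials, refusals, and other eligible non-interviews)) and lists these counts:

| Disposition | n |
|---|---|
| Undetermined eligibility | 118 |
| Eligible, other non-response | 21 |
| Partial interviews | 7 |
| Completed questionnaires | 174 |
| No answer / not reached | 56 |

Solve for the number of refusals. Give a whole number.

COOP1 = 174 / D = 0.582
D = 174 / 0.582 = 299.0
Remaining denominator categories sum to 202
refusals = 299.0 − 202 ≈ 97

97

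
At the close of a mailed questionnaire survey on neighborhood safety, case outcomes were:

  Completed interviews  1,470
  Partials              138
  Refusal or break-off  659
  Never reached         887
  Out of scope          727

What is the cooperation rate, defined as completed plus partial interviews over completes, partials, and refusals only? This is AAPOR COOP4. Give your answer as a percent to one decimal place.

Top → 1470 + 138 = 1608
Base → 1470 + 138 + 659 = 2267
COOP4 = 1608 / 2267 = 0.7093

70.9%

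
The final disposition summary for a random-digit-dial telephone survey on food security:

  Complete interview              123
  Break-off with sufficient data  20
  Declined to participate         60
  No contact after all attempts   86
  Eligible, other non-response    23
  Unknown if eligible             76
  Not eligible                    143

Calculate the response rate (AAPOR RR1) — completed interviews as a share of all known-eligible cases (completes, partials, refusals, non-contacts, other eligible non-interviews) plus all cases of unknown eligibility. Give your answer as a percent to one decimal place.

Numerator → 123
Denom → 123 + 20 + 60 + 86 + 23 + 76 = 388
RR1 = 123 / 388 = 0.3170

31.7%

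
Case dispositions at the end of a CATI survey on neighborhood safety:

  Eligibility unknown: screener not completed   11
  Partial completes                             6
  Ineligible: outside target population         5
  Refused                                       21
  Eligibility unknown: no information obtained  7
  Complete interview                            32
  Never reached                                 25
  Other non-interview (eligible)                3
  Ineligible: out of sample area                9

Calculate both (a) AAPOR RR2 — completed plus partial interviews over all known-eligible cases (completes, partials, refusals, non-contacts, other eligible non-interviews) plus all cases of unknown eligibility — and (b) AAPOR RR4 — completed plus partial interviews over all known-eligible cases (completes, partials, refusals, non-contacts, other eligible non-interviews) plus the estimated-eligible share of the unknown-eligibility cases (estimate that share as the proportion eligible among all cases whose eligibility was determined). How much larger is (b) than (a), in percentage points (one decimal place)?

0.9

Unknown if eligible = 11 + 7 = 18
Not eligible = 5 + 9 = 14
Num = 32 + 6 = 38
Denom = 32 + 6 + 21 + 25 + 3 + 18 = 105
RR2 = 38 / 105 = 0.3619
Known eligible = 32 + 6 + 21 + 25 + 3 = 87
e = 87 / (87 + 14) = 87 / 101 = 0.8614
Estimated eligible among unknowns = 0.8614 × 18 = 15.51
Denom = 87 + 15.51 = 102.51
RR4 = 38 / 102.51 = 0.3707
Difference = 37.07 − 36.19 = 0.88 percentage points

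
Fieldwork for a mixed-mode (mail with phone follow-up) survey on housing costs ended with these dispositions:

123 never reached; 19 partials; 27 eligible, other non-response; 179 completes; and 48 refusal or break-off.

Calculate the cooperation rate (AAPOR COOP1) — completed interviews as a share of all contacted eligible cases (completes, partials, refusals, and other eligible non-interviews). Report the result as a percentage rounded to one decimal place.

65.6%

Top = 179
Base = 179 + 19 + 48 + 27 = 273
COOP1 = 179 / 273 = 0.6557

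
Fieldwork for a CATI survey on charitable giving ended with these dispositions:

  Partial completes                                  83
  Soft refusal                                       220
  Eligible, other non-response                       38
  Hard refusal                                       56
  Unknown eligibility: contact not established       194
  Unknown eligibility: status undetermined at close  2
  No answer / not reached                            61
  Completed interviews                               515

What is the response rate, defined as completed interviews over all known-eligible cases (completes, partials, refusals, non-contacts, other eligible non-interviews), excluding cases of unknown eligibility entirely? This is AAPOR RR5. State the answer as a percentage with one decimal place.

52.9%

Declined to participate = 56 + 220 = 276
Eligibility not determined = 194 + 2 = 196
Num → 515
Denominator → 515 + 83 + 276 + 61 + 38 = 973
RR5 = 515 / 973 = 0.5293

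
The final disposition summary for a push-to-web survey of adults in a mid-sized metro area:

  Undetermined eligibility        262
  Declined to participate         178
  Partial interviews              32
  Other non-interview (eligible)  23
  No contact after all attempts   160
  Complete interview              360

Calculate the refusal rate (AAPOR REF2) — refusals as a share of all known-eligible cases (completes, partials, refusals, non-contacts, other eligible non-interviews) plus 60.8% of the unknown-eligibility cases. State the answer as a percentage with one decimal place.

Top: 178
Known eligible: 360 + 32 + 178 + 160 + 23 = 753
Estimated eligible among unknowns: 0.6080 × 262 = 159.30
Denom: 753 + 159.30 = 912.30
REF2 = 178 / 912.30 = 0.1951

19.5%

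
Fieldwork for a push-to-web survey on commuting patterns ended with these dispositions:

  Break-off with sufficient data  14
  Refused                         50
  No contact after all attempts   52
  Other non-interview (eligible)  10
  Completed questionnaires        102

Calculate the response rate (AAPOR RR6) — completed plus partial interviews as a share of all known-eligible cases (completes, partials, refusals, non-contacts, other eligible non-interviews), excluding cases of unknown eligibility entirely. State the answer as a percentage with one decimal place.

50.9%

Top = 102 + 14 = 116
Denom = 102 + 14 + 50 + 52 + 10 = 228
RR6 = 116 / 228 = 0.5088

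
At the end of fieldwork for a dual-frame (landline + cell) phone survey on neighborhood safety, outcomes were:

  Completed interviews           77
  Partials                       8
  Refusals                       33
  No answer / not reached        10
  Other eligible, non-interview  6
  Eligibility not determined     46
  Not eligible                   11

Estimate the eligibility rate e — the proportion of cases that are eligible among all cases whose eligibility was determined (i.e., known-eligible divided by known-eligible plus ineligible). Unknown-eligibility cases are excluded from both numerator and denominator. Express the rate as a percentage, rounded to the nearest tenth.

92.4%

Determined eligible: 77 + 8 + 33 + 10 + 6 = 134
e = 134 / (134 + 11) = 134 / 145 = 0.9241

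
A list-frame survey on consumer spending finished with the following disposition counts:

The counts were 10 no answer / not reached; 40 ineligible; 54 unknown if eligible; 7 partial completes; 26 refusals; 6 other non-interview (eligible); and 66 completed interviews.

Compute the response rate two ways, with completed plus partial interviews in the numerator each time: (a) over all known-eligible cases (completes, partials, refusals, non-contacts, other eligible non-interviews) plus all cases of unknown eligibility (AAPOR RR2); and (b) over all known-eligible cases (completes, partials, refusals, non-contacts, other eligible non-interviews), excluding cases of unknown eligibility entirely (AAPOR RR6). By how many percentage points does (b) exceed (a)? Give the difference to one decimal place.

Top → 66 + 7 = 73
Denominator → 66 + 7 + 26 + 10 + 6 + 54 = 169
RR2 = 73 / 169 = 0.4320
Denominator → 66 + 7 + 26 + 10 + 6 = 115
RR6 = 73 / 115 = 0.6348
Difference = 63.48 − 43.20 = 20.28 percentage points

20.3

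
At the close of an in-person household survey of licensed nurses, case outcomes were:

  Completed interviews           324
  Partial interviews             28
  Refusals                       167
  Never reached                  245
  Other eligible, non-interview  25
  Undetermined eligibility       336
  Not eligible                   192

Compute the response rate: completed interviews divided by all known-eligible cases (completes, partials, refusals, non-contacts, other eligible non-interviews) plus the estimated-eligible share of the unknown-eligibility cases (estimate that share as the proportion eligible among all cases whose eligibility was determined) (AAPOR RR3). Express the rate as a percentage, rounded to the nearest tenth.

Num: 324
Determined eligible: 324 + 28 + 167 + 245 + 25 = 789
e = 789 / (789 + 192) = 789 / 981 = 0.8043
Estimated eligible among unknowns: 0.8043 × 336 = 270.24
Base: 789 + 270.24 = 1059.24
RR3 = 324 / 1059.24 = 0.3059

30.6%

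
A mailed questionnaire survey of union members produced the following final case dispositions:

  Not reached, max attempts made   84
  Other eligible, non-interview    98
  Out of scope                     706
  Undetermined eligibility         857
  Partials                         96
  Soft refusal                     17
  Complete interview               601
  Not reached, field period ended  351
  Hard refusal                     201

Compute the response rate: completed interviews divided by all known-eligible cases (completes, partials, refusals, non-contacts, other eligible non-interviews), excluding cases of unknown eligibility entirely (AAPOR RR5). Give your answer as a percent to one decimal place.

41.5%

Refused = 201 + 17 = 218
Non-contacts = 351 + 84 = 435
Top = 601
Denom = 601 + 96 + 218 + 435 + 98 = 1448
RR5 = 601 / 1448 = 0.4151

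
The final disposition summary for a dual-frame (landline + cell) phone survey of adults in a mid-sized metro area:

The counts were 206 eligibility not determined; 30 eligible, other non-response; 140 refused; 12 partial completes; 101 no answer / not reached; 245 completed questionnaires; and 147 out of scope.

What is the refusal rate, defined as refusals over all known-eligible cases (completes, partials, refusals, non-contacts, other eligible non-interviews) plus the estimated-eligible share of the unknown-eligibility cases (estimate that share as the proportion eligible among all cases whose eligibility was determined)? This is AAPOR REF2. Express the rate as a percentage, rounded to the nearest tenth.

20.3%

Top: 140
Determined eligible: 245 + 12 + 140 + 101 + 30 = 528
e = 528 / (528 + 147) = 528 / 675 = 0.7822
Eligible share of unknowns: 0.7822 × 206 = 161.13
Base: 528 + 161.13 = 689.13
REF2 = 140 / 689.13 = 0.2032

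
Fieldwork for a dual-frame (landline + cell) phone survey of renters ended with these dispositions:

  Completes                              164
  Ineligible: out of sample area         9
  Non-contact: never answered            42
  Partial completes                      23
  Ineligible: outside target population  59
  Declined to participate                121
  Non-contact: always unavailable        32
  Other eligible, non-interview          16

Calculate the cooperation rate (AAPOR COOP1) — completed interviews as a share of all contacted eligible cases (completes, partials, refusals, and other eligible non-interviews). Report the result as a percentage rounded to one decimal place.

50.6%

No contact after all attempts = 42 + 32 = 74
Screened out, ineligible = 59 + 9 = 68
Numerator → 164
Denom → 164 + 23 + 121 + 16 = 324
COOP1 = 164 / 324 = 0.5062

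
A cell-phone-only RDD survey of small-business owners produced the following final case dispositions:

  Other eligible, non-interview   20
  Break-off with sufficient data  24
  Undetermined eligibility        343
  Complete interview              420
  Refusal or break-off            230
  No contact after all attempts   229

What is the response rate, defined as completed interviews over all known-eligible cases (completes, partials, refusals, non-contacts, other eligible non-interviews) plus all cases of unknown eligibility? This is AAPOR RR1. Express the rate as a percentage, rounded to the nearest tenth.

33.2%

Top = 420
Denom = 420 + 24 + 230 + 229 + 20 + 343 = 1266
RR1 = 420 / 1266 = 0.3318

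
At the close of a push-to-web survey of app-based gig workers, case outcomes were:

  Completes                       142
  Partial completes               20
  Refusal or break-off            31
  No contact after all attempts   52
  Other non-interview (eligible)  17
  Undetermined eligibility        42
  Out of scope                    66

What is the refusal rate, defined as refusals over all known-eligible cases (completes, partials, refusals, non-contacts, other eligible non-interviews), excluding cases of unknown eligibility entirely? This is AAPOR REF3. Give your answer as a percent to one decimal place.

Num → 31
Denom → 142 + 20 + 31 + 52 + 17 = 262
REF3 = 31 / 262 = 0.1183

11.8%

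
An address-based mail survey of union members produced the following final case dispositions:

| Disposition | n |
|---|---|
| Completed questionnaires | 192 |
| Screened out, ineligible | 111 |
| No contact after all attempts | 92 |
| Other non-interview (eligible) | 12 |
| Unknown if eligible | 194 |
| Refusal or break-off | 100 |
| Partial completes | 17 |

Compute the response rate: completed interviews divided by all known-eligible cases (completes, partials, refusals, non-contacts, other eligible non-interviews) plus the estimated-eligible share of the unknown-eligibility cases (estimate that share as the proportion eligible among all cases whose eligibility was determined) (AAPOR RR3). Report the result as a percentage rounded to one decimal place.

33.9%

Numerator → 192
Determined eligible → 192 + 17 + 100 + 92 + 12 = 413
e = 413 / (413 + 111) = 413 / 524 = 0.7882
Estimated eligible among unknowns → 0.7882 × 194 = 152.91
Base → 413 + 152.91 = 565.91
RR3 = 192 / 565.91 = 0.3393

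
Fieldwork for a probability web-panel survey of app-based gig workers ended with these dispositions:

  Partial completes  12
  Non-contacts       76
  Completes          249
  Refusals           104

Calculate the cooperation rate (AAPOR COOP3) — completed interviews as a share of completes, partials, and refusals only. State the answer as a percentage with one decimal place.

68.2%

Num: 249
Denominator: 249 + 12 + 104 = 365
COOP3 = 249 / 365 = 0.6822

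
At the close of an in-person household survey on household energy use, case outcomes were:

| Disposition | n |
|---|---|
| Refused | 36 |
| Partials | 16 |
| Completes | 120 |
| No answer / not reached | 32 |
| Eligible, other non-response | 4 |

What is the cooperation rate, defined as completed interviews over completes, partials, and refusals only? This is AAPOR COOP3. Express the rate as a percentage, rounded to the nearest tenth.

Numerator: 120
Denominator: 120 + 16 + 36 = 172
COOP3 = 120 / 172 = 0.6977

69.8%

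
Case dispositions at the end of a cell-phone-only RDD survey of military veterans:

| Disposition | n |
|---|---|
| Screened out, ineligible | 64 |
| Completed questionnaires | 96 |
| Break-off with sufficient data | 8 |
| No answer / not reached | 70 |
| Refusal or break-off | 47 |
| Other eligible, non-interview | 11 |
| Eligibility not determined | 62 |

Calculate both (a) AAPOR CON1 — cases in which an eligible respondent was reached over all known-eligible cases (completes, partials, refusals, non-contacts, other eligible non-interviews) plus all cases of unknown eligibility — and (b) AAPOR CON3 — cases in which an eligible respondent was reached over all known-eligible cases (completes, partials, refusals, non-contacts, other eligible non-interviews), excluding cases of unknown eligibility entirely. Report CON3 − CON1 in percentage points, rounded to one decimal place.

Num = 96 + 8 + 47 + 11 = 162
Denominator = 96 + 8 + 47 + 70 + 11 + 62 = 294
CON1 = 162 / 294 = 0.5510
Denominator = 96 + 8 + 47 + 70 + 11 = 232
CON3 = 162 / 232 = 0.6983
Difference = 69.83 − 55.10 = 14.73 percentage points

14.7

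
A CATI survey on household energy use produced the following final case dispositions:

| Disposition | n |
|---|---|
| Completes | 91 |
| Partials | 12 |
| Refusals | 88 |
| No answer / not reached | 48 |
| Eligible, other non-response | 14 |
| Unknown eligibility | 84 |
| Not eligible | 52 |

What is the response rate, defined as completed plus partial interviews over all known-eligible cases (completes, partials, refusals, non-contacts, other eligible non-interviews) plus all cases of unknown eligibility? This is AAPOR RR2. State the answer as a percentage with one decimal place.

Top → 91 + 12 = 103
Denominator → 91 + 12 + 88 + 48 + 14 + 84 = 337
RR2 = 103 / 337 = 0.3056

30.6%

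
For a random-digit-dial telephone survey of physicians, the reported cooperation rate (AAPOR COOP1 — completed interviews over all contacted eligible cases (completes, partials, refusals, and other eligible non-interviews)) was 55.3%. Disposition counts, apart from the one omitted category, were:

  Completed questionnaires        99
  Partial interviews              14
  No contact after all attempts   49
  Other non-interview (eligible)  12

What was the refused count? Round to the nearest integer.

COOP1 = 99 / D = 0.553
D = 99 / 0.553 = 179.0
Rest of base = 125
refused = 179.0 − 125 ≈ 54

54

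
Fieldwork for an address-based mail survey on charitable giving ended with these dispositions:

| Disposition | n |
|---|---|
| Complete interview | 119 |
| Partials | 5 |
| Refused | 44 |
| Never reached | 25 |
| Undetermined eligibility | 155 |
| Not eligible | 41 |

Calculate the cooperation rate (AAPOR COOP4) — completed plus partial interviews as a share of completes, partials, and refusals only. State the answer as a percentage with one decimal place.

73.8%

Num = 119 + 5 = 124
Denom = 119 + 5 + 44 = 168
COOP4 = 124 / 168 = 0.7381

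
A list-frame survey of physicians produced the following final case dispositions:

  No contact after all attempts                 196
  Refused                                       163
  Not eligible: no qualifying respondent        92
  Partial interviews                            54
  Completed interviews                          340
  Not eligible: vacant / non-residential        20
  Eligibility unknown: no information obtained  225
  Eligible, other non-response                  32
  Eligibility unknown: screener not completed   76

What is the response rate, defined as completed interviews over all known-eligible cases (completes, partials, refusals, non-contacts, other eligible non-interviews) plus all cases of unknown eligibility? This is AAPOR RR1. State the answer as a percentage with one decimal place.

Unknown if eligible = 76 + 225 = 301
Out of scope = 92 + 20 = 112
Num = 340
Base = 340 + 54 + 163 + 196 + 32 + 301 = 1086
RR1 = 340 / 1086 = 0.3131

31.3%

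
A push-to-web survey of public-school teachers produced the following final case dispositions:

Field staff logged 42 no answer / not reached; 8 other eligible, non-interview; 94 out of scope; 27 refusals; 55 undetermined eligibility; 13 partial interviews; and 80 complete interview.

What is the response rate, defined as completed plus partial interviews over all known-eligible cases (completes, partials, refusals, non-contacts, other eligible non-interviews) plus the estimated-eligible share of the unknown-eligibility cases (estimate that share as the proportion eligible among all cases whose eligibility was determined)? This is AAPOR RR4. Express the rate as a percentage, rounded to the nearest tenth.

45.3%

Numerator = 80 + 13 = 93
Determined eligible = 80 + 13 + 27 + 42 + 8 = 170
e = 170 / (170 + 94) = 170 / 264 = 0.6439
Estimated eligible among unknowns = 0.6439 × 55 = 35.41
Denom = 170 + 35.41 = 205.41
RR4 = 93 / 205.41 = 0.4528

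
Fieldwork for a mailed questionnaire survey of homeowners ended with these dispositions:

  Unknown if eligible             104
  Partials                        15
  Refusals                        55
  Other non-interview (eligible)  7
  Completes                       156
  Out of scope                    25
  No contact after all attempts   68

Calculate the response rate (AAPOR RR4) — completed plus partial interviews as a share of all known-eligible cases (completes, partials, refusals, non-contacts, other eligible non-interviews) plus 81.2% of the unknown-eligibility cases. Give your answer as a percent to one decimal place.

44.4%

Numerator = 156 + 15 = 171
Eligible (known) = 156 + 15 + 55 + 68 + 7 = 301
e × U = 0.8120 × 104 = 84.45
Denom = 301 + 84.45 = 385.45
RR4 = 171 / 385.45 = 0.4436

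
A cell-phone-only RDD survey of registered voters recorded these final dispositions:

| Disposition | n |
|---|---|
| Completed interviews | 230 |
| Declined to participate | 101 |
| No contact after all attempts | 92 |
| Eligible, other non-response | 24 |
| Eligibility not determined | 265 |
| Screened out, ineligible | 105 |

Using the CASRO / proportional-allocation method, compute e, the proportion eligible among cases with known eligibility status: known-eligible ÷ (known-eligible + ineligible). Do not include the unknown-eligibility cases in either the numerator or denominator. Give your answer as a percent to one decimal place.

Known eligible = 230 + 101 + 92 + 24 = 447
e = 447 / (447 + 105) = 447 / 552 = 0.8098

81.0%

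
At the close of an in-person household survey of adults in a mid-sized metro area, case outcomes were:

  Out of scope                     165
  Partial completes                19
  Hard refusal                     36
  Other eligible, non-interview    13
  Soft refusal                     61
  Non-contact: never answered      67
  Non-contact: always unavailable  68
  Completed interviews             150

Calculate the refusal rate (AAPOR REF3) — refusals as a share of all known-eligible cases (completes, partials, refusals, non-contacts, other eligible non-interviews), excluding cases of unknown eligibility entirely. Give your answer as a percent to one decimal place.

Declined to participate = 36 + 61 = 97
Never reached = 67 + 68 = 135
Numerator → 97
Denom → 150 + 19 + 97 + 135 + 13 = 414
REF3 = 97 / 414 = 0.2343

23.4%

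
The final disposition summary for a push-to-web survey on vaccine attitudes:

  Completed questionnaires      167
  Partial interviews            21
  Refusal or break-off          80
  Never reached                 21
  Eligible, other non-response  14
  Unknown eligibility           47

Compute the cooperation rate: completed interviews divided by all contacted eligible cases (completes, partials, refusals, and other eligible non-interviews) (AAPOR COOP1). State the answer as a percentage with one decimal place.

Numerator: 167
Denom: 167 + 21 + 80 + 14 = 282
COOP1 = 167 / 282 = 0.5922

59.2%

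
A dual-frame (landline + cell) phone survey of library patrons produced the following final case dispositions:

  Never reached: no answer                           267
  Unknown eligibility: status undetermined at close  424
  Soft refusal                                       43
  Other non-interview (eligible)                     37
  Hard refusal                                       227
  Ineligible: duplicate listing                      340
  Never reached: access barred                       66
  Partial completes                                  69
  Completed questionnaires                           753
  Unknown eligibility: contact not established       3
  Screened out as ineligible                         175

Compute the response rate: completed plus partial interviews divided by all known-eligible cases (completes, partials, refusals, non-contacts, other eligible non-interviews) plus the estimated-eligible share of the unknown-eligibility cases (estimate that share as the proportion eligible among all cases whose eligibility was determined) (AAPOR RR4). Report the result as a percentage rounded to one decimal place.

Refusals = 227 + 43 = 270
No answer / not reached = 267 + 66 = 333
Unknown eligibility = 3 + 424 = 427
Ineligible = 175 + 340 = 515
Num → 753 + 69 = 822
Known eligible → 753 + 69 + 270 + 333 + 37 = 1462
e = 1462 / (1462 + 515) = 1462 / 1977 = 0.7395
Estimated eligible among unknowns → 0.7395 × 427 = 315.77
Base → 1462 + 315.77 = 1777.77
RR4 = 822 / 1777.77 = 0.4624

46.2%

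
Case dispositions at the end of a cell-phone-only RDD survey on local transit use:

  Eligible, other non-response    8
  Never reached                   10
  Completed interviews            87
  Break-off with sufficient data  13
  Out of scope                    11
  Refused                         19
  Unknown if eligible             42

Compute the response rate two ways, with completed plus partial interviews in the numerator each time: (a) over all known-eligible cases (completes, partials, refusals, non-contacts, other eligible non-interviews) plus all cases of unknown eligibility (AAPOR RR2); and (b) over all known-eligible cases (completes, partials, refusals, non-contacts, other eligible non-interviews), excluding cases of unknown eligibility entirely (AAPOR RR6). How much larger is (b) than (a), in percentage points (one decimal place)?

17.1

Top: 87 + 13 = 100
Denominator: 87 + 13 + 19 + 10 + 8 + 42 = 179
RR2 = 100 / 179 = 0.5587
Denominator: 87 + 13 + 19 + 10 + 8 = 137
RR6 = 100 / 137 = 0.7299
Difference = 72.99 − 55.87 = 17.12 percentage points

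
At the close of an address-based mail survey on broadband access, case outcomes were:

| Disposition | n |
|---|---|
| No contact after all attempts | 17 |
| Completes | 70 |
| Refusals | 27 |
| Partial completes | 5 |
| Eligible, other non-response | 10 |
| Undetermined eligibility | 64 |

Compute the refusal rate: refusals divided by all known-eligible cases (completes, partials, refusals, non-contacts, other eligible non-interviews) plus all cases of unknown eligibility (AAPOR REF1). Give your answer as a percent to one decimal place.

14.0%

Num: 27
Denominator: 70 + 5 + 27 + 17 + 10 + 64 = 193
REF1 = 27 / 193 = 0.1399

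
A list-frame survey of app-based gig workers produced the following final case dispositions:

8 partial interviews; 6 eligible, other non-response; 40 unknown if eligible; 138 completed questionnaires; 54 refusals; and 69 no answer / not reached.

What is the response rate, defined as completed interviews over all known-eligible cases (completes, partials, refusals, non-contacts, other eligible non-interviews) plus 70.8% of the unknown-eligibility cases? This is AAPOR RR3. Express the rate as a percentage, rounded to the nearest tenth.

45.5%

Numerator: 138
Known eligible: 138 + 8 + 54 + 69 + 6 = 275
Eligible share of unknowns: 0.7080 × 40 = 28.32
Denominator: 275 + 28.32 = 303.32
RR3 = 138 / 303.32 = 0.4550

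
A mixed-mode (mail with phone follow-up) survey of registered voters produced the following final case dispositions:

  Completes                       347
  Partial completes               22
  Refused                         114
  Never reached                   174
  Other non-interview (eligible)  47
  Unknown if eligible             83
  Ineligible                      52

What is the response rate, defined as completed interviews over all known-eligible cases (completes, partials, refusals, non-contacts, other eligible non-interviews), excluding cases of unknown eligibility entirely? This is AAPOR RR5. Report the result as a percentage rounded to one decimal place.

Top → 347
Denominator → 347 + 22 + 114 + 174 + 47 = 704
RR5 = 347 / 704 = 0.4929

49.3%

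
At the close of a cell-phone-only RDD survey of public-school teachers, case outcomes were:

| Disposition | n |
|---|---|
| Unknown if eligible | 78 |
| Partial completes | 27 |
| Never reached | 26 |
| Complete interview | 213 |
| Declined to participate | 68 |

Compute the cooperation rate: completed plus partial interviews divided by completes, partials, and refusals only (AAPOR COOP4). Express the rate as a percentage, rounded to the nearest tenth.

Top = 213 + 27 = 240
Denom = 213 + 27 + 68 = 308
COOP4 = 240 / 308 = 0.7792

77.9%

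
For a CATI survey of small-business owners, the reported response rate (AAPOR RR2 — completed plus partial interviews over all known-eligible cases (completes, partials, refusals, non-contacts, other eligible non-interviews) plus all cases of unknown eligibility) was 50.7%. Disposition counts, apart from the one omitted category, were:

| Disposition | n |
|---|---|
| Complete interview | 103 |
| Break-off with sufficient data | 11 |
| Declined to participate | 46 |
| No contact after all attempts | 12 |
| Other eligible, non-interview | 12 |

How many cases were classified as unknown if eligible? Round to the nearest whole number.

41

Top = 103 + 11 = 114
RR2 = 114 / D = 0.507
D = 114 / 0.507 = 224.9
Other denominator terms total 184
unknown if eligible = 224.9 − 184 ≈ 41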